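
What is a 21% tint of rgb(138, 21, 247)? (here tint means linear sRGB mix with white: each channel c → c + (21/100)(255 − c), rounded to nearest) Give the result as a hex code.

#A346F9

Lerp each channel 21% toward 255:
  R: 138 + 0.21×(255−138) = 138 + 24.57 = 162.57 → 163
  G: 21 + 49.14 = 70.14 → 70
  B: 247 + 0.21×(255−247) = 247 + 1.68 = 248.68 → 249
rgb(163, 70, 249) = #A346F9.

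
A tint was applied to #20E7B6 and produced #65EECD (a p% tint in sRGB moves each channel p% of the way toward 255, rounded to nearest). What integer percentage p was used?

31%

#20E7B6 is rgb(32, 231, 182); #65EECD is rgb(101, 238, 205).
On the R channel (widest range): 101 ≈ 32 + (p/100)(255 − 32), so p ≈ 100×(101 − 32)/(255 − 32) = 6900/223 = 30.94.
p = 31 reproduces all three channels after rounding.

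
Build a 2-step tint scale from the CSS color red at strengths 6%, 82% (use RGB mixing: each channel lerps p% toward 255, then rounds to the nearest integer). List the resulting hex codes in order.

CSS red is rgb(255, 0, 0).
6%: (255→255, 0 + 15.3 = 15.3→15, 0 + 15.3 = 15.3→15) → #ff0f0f
82%: (255→255, 0 + 209.1 = 209.1→209, 0 + 209.1 = 209.1→209) → #ffd1d1

#ff0f0f, #ffd1d1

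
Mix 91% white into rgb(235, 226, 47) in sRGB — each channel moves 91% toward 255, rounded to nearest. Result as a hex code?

#fdfcec

A 91% tint moves each channel 91% toward 255:
  R: 235 + 18.2 = 253.2 → 253
  G: 226 + 0.91×(255−226) = 226 + 26.39 = 252.39 → 252
  B: 47 + 189.28 = 236.28 → 236
rgb(253, 252, 236) = #fdfcec.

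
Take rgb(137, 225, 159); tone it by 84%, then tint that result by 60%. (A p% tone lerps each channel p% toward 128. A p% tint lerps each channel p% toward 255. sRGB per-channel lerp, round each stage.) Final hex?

Lerp each channel 84% toward 128:
  R: 137 + 0.84×(128−137) = 137 − 7.56 = 129.44 → 129
  G: 225 − 81.48 = 143.52 → 144
  B: 159 − 26.04 = 132.96 → 133
After the tone: rgb(129, 144, 133) = #819085.
Per channel, c → c + 0.6(255 − c):
  R: 129 + 0.6×(255−129) = 129 + 75.6 = 204.6 → 205
  G: 144 + 66.6 = 210.6 → 211
  B: 133 + 73.2 = 206.2 → 206
rgb(205, 211, 206) = #CDD3CE.

#CDD3CE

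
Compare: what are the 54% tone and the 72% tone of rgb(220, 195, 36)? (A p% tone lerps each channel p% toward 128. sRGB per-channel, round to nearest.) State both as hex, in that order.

54% tone:
  R: 220 + 0.54×(128−220) = 220 − 49.68 = 170.32 → 170
  G: 195 + 0.54×(128−195) = 195 − 36.18 = 158.82 → 159
  B: 36 + 0.54×(128−36) = 36 + 49.68 = 85.68 → 86
  → #AA9F56
72% tone:
  R: 220 + 0.72×(128−220) = 220 − 66.24 = 153.76 → 154
  G: 195 + 0.72×(128−195) = 195 − 48.24 = 146.76 → 147
  B: 36 + 0.72×(128−36) = 36 + 66.24 = 102.24 → 102
  → #9A9366

#AA9F56, #9A9366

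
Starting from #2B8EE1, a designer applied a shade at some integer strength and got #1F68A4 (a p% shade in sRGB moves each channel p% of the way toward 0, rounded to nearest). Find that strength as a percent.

#2B8EE1 is rgb(43, 142, 225); #1F68A4 is rgb(31, 104, 164).
On the B channel (widest range): 164 ≈ 225 + (p/100)(0 − 225), so p ≈ 100×(164 − 225)/(0 − 225) = -6100/-225 = 27.11.
p = 27 reproduces all three channels after rounding.

27%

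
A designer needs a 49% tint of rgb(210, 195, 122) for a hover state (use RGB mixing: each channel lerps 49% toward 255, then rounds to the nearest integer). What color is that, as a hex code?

A 49% tint moves each channel 49% toward 255:
  R: 210 + 0.49×(255−210) = 210 + 22.05 = 232.05 → 232
  G: 195 + 29.4 = 224.4 → 224
  B: 122 + 65.17 = 187.17 → 187
rgb(232, 224, 187) = #e8e0bb.

#e8e0bb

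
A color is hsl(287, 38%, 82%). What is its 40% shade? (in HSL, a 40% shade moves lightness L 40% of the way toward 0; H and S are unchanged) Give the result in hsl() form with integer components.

L moves 40% from 82 toward 0: 82 − 32.8 = 49.2 → 49.
H and S are unchanged.

hsl(287, 38%, 49%)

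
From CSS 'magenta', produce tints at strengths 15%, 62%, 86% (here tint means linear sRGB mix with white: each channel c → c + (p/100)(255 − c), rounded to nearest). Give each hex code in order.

CSS magenta is rgb(255, 0, 255).
15%: (255→255, 0 + 38.25 = 38.25→38, 255→255) → #FF26FF
62%: (255→255, 0 + 158.1 = 158.1→158, 255→255) → #FF9EFF
86%: (255→255, 0 + 219.3 = 219.3→219, 255→255) → #FFDBFF

#FF26FF, #FF9EFF, #FFDBFF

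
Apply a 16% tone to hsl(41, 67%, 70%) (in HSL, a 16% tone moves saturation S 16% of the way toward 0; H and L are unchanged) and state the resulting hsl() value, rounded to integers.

S moves 16% from 67 toward 0: 67 − 10.72 = 56.28 → 56.
H and L are unchanged.

hsl(41, 56%, 70%)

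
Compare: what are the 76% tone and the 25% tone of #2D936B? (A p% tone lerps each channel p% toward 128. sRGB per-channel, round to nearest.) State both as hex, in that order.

#6C857B, #428E70

#2D936B is rgb(45, 147, 107).
76% tone:
  R: 45 + 0.76×(128−45) = 45 + 63.08 = 108.08 → 108
  G: 147 − 14.44 = 132.56 → 133
  B: 107 + 0.76×(128−107) = 107 + 15.96 = 122.96 → 123
  → #6C857B
25% tone:
  R: 45 + 0.25×(128−45) = 45 + 20.75 = 65.75 → 66
  G: 147 − 4.75 = 142.25 → 142
  B: 107 + 0.25×(128−107) = 107 + 5.25 = 112.25 → 112
  → #428E70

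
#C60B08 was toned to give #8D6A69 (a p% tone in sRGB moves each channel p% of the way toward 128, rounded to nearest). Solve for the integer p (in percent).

81%

#C60B08 is rgb(198, 11, 8); #8D6A69 is rgb(141, 106, 105).
On the B channel (widest range): 105 ≈ 8 + (p/100)(128 − 8), so p ≈ 100×(105 − 8)/(128 − 8) = 9700/120 = 80.83.
p = 81 reproduces all three channels after rounding.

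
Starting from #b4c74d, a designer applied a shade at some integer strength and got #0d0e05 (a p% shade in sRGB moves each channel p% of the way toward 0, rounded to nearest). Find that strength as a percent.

93%

#b4c74d is rgb(180, 199, 77); #0d0e05 is rgb(13, 14, 5).
On the G channel (widest range): 14 ≈ 199 + (p/100)(0 − 199), so p ≈ 100×(14 − 199)/(0 − 199) = -18500/-199 = 92.96.
p = 93 reproduces all three channels after rounding.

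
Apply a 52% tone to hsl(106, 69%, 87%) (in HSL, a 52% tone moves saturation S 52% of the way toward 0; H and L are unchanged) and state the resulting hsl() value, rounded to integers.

hsl(106, 33%, 87%)

S moves 52% from 69 toward 0: 69 − 35.88 = 33.12 → 33.
H and L are unchanged.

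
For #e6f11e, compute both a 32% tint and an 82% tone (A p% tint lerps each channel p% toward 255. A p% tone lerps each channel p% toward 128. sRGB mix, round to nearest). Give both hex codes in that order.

#e6f11e is rgb(230, 241, 30).
32% tint:
  R: 230 + 0.32×(255−230) = 230 + 8 = 238 → 238
  G: 241 + 4.48 = 245.48 → 245
  B: 30 + 72 = 102 → 102
  → #eef566
82% tone:
  R: 230 + 0.82×(128−230) = 230 − 83.64 = 146.36 → 146
  G: 241 + 0.82×(128−241) = 241 − 92.66 = 148.34 → 148
  B: 30 + 0.82×(128−30) = 30 + 80.36 = 110.36 → 110
  → #92946e

#eef566, #92946e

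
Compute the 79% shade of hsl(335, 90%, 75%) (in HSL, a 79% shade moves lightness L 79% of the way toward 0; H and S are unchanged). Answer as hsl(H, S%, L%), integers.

L moves 79% from 75 toward 0: 75 − 59.25 = 15.75 → 16.
H and S are unchanged.

hsl(335, 90%, 16%)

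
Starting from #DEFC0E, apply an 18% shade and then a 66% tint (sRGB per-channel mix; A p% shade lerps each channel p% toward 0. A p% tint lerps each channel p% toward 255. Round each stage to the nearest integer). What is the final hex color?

#E6EFAC

#DEFC0E is rgb(222, 252, 14).
Per channel, c → c + 0.18(0 − c):
  R: 222 − 39.96 = 182.04 → 182
  G: 252 + 0.18×(0−252) = 252 − 45.36 = 206.64 → 207
  B: 14 + 0.18×(0−14) = 14 − 2.52 = 11.48 → 11
After the shade: rgb(182, 207, 11) = #B6CF0B.
Lerp each channel 66% toward 255:
  R: 182 + 48.18 = 230.18 → 230
  G: 207 + 0.66×(255−207) = 207 + 31.68 = 238.68 → 239
  B: 11 + 0.66×(255−11) = 11 + 161.04 = 172.04 → 172
rgb(230, 239, 172) = #E6EFAC.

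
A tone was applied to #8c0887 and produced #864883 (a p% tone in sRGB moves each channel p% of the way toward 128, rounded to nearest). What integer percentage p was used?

53%

#8c0887 is rgb(140, 8, 135); #864883 is rgb(134, 72, 131).
On the G channel (widest range): 72 ≈ 8 + (p/100)(128 − 8), so p ≈ 100×(72 − 8)/(128 − 8) = 6400/120 = 53.33.
p = 53 reproduces all three channels after rounding.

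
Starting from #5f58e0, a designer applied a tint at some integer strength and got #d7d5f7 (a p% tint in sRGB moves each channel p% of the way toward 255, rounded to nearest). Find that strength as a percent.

75%

#5f58e0 is rgb(95, 88, 224); #d7d5f7 is rgb(215, 213, 247).
On the G channel (widest range): 213 ≈ 88 + (p/100)(255 − 88), so p ≈ 100×(213 − 88)/(255 − 88) = 12500/167 = 74.85.
p = 75 reproduces all three channels after rounding.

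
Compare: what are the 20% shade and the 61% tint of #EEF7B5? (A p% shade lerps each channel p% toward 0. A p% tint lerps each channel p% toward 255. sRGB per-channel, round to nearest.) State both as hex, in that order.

#EEF7B5 is rgb(238, 247, 181).
20% shade:
  R: 238 + 0.2×(0−238) = 238 − 47.6 = 190.4 → 190
  G: 247 − 49.4 = 197.6 → 198
  B: 181 + 0.2×(0−181) = 181 − 36.2 = 144.8 → 145
  → #BEC691
61% tint:
  R: 238 + 10.37 = 248.37 → 248
  G: 247 + 0.61×(255−247) = 247 + 4.88 = 251.88 → 252
  B: 181 + 45.14 = 226.14 → 226
  → #F8FCE2

#BEC691, #F8FCE2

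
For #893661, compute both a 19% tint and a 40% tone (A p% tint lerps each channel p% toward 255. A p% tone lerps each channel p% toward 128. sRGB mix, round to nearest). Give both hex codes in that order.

#9F5C7F, #85546D

#893661 is rgb(137, 54, 97).
19% tint:
  R: 137 + 0.19×(255−137) = 137 + 22.42 = 159.42 → 159
  G: 54 + 38.19 = 92.19 → 92
  B: 97 + 30.02 = 127.02 → 127
  → #9F5C7F
40% tone:
  R: 137 + 0.4×(128−137) = 137 − 3.6 = 133.4 → 133
  G: 54 + 0.4×(128−54) = 54 + 29.6 = 83.6 → 84
  B: 97 + 12.4 = 109.4 → 109
  → #85546D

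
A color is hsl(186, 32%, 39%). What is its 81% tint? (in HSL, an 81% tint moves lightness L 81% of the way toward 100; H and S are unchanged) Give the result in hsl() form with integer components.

L moves 81% from 39 toward 100: 39 + 49.41 = 88.41 → 88.
H and S are unchanged.

hsl(186, 32%, 88%)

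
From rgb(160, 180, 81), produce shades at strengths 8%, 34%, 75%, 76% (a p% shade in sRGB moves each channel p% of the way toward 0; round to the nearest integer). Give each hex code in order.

8%: (160 − 12.8 = 147.2→147, 180 − 14.4 = 165.6→166, 81 − 6.48 = 74.52→75) → #93a64b
34%: (160 − 54.4 = 105.6→106, 180 − 61.2 = 118.8→119, 81 − 27.54 = 53.46→53) → #6a7735
75%: (160 − 120 = 40→40, 180 − 135 = 45→45, 81 − 60.75 = 20.25→20) → #282d14
76%: (160 − 121.6 = 38.4→38, 180 − 136.8 = 43.2→43, 81 − 61.56 = 19.44→19) → #262b13

#93a64b, #6a7735, #282d14, #262b13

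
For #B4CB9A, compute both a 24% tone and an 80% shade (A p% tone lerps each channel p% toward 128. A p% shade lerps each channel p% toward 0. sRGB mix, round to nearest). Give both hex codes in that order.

#B4CB9A is rgb(180, 203, 154).
24% tone:
  R: 180 + 0.24×(128−180) = 180 − 12.48 = 167.52 → 168
  G: 203 − 18 = 185 → 185
  B: 154 − 6.24 = 147.76 → 148
  → #A8B994
80% shade:
  R: 180 − 144 = 36 → 36
  G: 203 − 162.4 = 40.6 → 41
  B: 154 + 0.8×(0−154) = 154 − 123.2 = 30.8 → 31
  → #24291F

#A8B994, #24291F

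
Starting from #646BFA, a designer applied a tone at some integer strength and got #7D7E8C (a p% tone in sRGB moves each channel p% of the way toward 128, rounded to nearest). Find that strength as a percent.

90%

#646BFA is rgb(100, 107, 250); #7D7E8C is rgb(125, 126, 140).
On the B channel (widest range): 140 ≈ 250 + (p/100)(128 − 250), so p ≈ 100×(140 − 250)/(128 − 250) = -11000/-122 = 90.16.
p = 90 reproduces all three channels after rounding.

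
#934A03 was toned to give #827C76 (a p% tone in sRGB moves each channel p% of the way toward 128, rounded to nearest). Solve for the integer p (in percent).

#934A03 is rgb(147, 74, 3); #827C76 is rgb(130, 124, 118).
On the B channel (widest range): 118 ≈ 3 + (p/100)(128 − 3), so p ≈ 100×(118 − 3)/(128 − 3) = 11500/125 = 92.00.
p = 92 reproduces all three channels after rounding.

92%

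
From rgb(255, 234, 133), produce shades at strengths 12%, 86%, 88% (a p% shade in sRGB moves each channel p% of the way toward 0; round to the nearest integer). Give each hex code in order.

12%: (255 − 30.6 = 224.4→224, 234 − 28.08 = 205.92→206, 133 − 15.96 = 117.04→117) → #E0CE75
86%: (255 − 219.3 = 35.7→36, 234 − 201.24 = 32.76→33, 133 − 114.38 = 18.62→19) → #242113
88%: (255 − 224.4 = 30.6→31, 234 − 205.92 = 28.08→28, 133 − 117.04 = 15.96→16) → #1F1C10

#E0CE75, #242113, #1F1C10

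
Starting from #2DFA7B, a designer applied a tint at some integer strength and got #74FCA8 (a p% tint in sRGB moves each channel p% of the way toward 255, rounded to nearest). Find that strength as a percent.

#2DFA7B is rgb(45, 250, 123); #74FCA8 is rgb(116, 252, 168).
On the R channel (widest range): 116 ≈ 45 + (p/100)(255 − 45), so p ≈ 100×(116 − 45)/(255 − 45) = 7100/210 = 33.81.
p = 34 reproduces all three channels after rounding.

34%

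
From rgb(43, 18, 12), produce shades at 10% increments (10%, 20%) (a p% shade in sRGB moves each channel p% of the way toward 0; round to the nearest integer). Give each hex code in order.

10%: (43 − 4.3 = 38.7→39, 18 − 1.8 = 16.2→16, 12 − 1.2 = 10.8→11) → #27100B
20%: (43 − 8.6 = 34.4→34, 18 − 3.6 = 14.4→14, 12 − 2.4 = 9.6→10) → #220E0A

#27100B, #220E0A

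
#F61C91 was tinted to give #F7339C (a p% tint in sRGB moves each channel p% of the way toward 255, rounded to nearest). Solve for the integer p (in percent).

#F61C91 is rgb(246, 28, 145); #F7339C is rgb(247, 51, 156).
On the G channel (widest range): 51 ≈ 28 + (p/100)(255 − 28), so p ≈ 100×(51 − 28)/(255 − 28) = 2300/227 = 10.13.
p = 10 reproduces all three channels after rounding.

10%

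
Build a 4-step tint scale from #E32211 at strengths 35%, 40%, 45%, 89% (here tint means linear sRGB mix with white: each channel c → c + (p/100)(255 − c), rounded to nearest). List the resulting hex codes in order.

#E32211 is rgb(227, 34, 17).
35%: (227 + 9.8 = 236.8→237, 34 + 77.35 = 111.35→111, 17 + 83.3 = 100.3→100) → #ED6F64
40%: (227 + 11.2 = 238.2→238, 34 + 88.4 = 122.4→122, 17 + 95.2 = 112.2→112) → #EE7A70
45%: (227 + 12.6 = 239.6→240, 34 + 99.45 = 133.45→133, 17 + 107.1 = 124.1→124) → #F0857C
89%: (227 + 24.92 = 251.92→252, 34 + 196.69 = 230.69→231, 17 + 211.82 = 228.82→229) → #FCE7E5

#ED6F64, #EE7A70, #F0857C, #FCE7E5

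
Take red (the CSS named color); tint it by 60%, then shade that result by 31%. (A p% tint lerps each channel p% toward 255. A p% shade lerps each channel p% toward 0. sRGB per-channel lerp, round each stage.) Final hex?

#B06A6A

CSS red is rgb(255, 0, 0).
Per channel, c → c + 0.6(255 − c):
  R: 255 + 0 = 255 → 255
  G: 0 + 153 = 153 → 153
  B: 0 + 153 = 153 → 153
After the tint: rgb(255, 153, 153) = #FF9999.
Lerp each channel 31% toward 0:
  R: 255 − 79.05 = 175.95 → 176
  G: 153 + 0.31×(0−153) = 153 − 47.43 = 105.57 → 106
  B: 153 − 47.43 = 105.57 → 106
rgb(176, 106, 106) = #B06A6A.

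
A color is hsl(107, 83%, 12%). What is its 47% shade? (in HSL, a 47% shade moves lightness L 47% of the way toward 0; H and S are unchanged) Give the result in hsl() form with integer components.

hsl(107, 83%, 6%)

L moves 47% from 12 toward 0: 12 − 5.64 = 6.36 → 6.
H and S are unchanged.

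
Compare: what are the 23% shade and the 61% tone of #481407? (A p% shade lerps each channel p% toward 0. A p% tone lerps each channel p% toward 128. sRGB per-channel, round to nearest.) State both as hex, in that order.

#481407 is rgb(72, 20, 7).
23% shade:
  R: 72 + 0.23×(0−72) = 72 − 16.56 = 55.44 → 55
  G: 20 + 0.23×(0−20) = 20 − 4.6 = 15.4 → 15
  B: 7 − 1.61 = 5.39 → 5
  → #370F05
61% tone:
  R: 72 + 34.16 = 106.16 → 106
  G: 20 + 0.61×(128−20) = 20 + 65.88 = 85.88 → 86
  B: 7 + 0.61×(128−7) = 7 + 73.81 = 80.81 → 81
  → #6A5651

#370F05, #6A5651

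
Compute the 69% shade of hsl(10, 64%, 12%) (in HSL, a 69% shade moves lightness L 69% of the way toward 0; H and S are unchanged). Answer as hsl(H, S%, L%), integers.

hsl(10, 64%, 4%)

L moves 69% from 12 toward 0: 12 − 8.28 = 3.72 → 4.
H and S are unchanged.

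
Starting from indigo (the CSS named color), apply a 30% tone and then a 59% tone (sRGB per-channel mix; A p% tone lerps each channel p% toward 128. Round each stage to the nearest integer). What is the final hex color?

#715b80

CSS indigo is rgb(75, 0, 130).
Per channel, c → c + 0.3(128 − c):
  R: 75 + 0.3×(128−75) = 75 + 15.9 = 90.9 → 91
  G: 0 + 0.3×(128−0) = 0 + 38.4 = 38.4 → 38
  B: 130 + 0.3×(128−130) = 130 − 0.6 = 129.4 → 129
After the tone: rgb(91, 38, 129) = #5b2681.
Lerp each channel 59% toward 128:
  R: 91 + 0.59×(128−91) = 91 + 21.83 = 112.83 → 113
  G: 38 + 0.59×(128−38) = 38 + 53.1 = 91.1 → 91
  B: 129 + 0.59×(128−129) = 129 − 0.59 = 128.41 → 128
rgb(113, 91, 128) = #715b80.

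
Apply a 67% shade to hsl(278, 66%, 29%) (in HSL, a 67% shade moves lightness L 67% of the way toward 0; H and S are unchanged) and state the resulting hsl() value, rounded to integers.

L moves 67% from 29 toward 0: 29 − 19.43 = 9.57 → 10.
H and S are unchanged.

hsl(278, 66%, 10%)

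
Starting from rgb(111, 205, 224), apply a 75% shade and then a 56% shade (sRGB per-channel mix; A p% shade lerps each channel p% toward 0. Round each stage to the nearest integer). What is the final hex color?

#0c1619

Lerp each channel 75% toward 0:
  R: 111 − 83.25 = 27.75 → 28
  G: 205 + 0.75×(0−205) = 205 − 153.75 = 51.25 → 51
  B: 224 − 168 = 56 → 56
After the shade: rgb(28, 51, 56) = #1c3338.
Lerp each channel 56% toward 0:
  R: 28 + 0.56×(0−28) = 28 − 15.68 = 12.32 → 12
  G: 51 − 28.56 = 22.44 → 22
  B: 56 − 31.36 = 24.64 → 25
rgb(12, 22, 25) = #0c1619.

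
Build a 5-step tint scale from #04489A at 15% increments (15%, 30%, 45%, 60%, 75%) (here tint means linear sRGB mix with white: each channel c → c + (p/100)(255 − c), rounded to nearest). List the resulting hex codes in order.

#2A63A9, #4F7FB8, #759AC7, #9BB6D7, #C0D1E6

#04489A is rgb(4, 72, 154).
15%: (4 + 37.65 = 41.65→42, 72 + 27.45 = 99.45→99, 154 + 15.15 = 169.15→169) → #2A63A9
30%: (4 + 75.3 = 79.3→79, 72 + 54.9 = 126.9→127, 154 + 30.3 = 184.3→184) → #4F7FB8
45%: (4 + 112.95 = 116.95→117, 72 + 82.35 = 154.35→154, 154 + 45.45 = 199.45→199) → #759AC7
60%: (4 + 150.6 = 154.6→155, 72 + 109.8 = 181.8→182, 154 + 60.6 = 214.6→215) → #9BB6D7
75%: (4 + 188.25 = 192.25→192, 72 + 137.25 = 209.25→209, 154 + 75.75 = 229.75→230) → #C0D1E6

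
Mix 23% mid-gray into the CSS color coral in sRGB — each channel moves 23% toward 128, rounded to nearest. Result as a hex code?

#e27f5b

CSS coral is rgb(255, 127, 80).
Lerp each channel 23% toward 128:
  R: 255 + 0.23×(128−255) = 255 − 29.21 = 225.79 → 226
  G: 127 + 0.23×(128−127) = 127 + 0.23 = 127.23 → 127
  B: 80 + 11.04 = 91.04 → 91
rgb(226, 127, 91) = #e27f5b.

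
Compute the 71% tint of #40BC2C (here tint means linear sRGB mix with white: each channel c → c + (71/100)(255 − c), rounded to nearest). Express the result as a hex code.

#40BC2C is rgb(64, 188, 44).
A 71% tint moves each channel 71% toward 255:
  R: 64 + 135.61 = 199.61 → 200
  G: 188 + 0.71×(255−188) = 188 + 47.57 = 235.57 → 236
  B: 44 + 149.81 = 193.81 → 194
rgb(200, 236, 194) = #C8ECC2.

#C8ECC2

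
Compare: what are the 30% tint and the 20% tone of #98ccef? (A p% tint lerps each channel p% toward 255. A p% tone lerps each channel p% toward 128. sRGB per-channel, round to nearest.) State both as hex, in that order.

#b7dbf4, #93bdd9

#98ccef is rgb(152, 204, 239).
30% tint:
  R: 152 + 0.3×(255−152) = 152 + 30.9 = 182.9 → 183
  G: 204 + 0.3×(255−204) = 204 + 15.3 = 219.3 → 219
  B: 239 + 4.8 = 243.8 → 244
  → #b7dbf4
20% tone:
  R: 152 + 0.2×(128−152) = 152 − 4.8 = 147.2 → 147
  G: 204 + 0.2×(128−204) = 204 − 15.2 = 188.8 → 189
  B: 239 − 22.2 = 216.8 → 217
  → #93bdd9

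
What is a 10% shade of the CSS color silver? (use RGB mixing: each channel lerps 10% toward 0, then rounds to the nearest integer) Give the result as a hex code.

#adadad

CSS silver is rgb(192, 192, 192).
Per channel, c → c + 0.1(0 − c):
  R: 192 + 0.1×(0−192) = 192 − 19.2 = 172.8 → 173
  G: 192 + 0.1×(0−192) = 192 − 19.2 = 172.8 → 173
  B: 192 + 0.1×(0−192) = 192 − 19.2 = 172.8 → 173
rgb(173, 173, 173) = #adadad.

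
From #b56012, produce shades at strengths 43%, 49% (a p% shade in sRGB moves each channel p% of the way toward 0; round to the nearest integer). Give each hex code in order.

#b56012 is rgb(181, 96, 18).
43%: (181 − 77.83 = 103.17→103, 96 − 41.28 = 54.72→55, 18 − 7.74 = 10.26→10) → #67370a
49%: (181 − 88.69 = 92.31→92, 96 − 47.04 = 48.96→49, 18 − 8.82 = 9.18→9) → #5c3109

#67370a, #5c3109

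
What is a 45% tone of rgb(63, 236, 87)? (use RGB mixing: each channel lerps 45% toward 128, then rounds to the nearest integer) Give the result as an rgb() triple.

Per channel, c → c + 0.45(128 − c):
  R: 63 + 0.45×(128−63) = 63 + 29.25 = 92.25 → 92
  G: 236 + 0.45×(128−236) = 236 − 48.6 = 187.4 → 187
  B: 87 + 0.45×(128−87) = 87 + 18.45 = 105.45 → 105

rgb(92, 187, 105)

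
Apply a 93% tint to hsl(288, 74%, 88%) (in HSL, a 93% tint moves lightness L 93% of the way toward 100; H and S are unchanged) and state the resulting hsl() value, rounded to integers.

hsl(288, 74%, 99%)

L moves 93% from 88 toward 100: 88 + 11.16 = 99.16 → 99.
H and S are unchanged.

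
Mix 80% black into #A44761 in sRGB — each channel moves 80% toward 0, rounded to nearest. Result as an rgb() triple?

#A44761 is rgb(164, 71, 97).
Lerp each channel 80% toward 0:
  R: 164 + 0.8×(0−164) = 164 − 131.2 = 32.8 → 33
  G: 71 + 0.8×(0−71) = 71 − 56.8 = 14.2 → 14
  B: 97 + 0.8×(0−97) = 97 − 77.6 = 19.4 → 19

rgb(33, 14, 19)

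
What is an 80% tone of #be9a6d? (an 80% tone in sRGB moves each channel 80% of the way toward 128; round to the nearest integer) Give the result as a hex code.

#8c857c

#be9a6d is rgb(190, 154, 109).
Per channel, c → c + 0.8(128 − c):
  R: 190 + 0.8×(128−190) = 190 − 49.6 = 140.4 → 140
  G: 154 − 20.8 = 133.2 → 133
  B: 109 + 0.8×(128−109) = 109 + 15.2 = 124.2 → 124
rgb(140, 133, 124) = #8c857c.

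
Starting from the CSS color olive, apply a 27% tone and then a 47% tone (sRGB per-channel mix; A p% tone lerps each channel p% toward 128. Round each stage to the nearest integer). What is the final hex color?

CSS olive is rgb(128, 128, 0).
Per channel, c → c + 0.27(128 − c):
  R: 128 + 0.27×(128−128) = 128 + 0 = 128 → 128
  G: 128 + 0.27×(128−128) = 128 + 0 = 128 → 128
  B: 0 + 0.27×(128−0) = 0 + 34.56 = 34.56 → 35
After the tone: rgb(128, 128, 35) = #808023.
Lerp each channel 47% toward 128:
  R: 128 + 0.47×(128−128) = 128 + 0 = 128 → 128
  G: 128 + 0.47×(128−128) = 128 + 0 = 128 → 128
  B: 35 + 0.47×(128−35) = 35 + 43.71 = 78.71 → 79
rgb(128, 128, 79) = #80804F.

#80804F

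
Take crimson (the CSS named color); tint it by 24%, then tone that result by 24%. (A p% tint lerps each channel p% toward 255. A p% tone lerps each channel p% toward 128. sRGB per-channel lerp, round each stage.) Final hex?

CSS crimson is rgb(220, 20, 60).
Per channel, c → c + 0.24(255 − c):
  R: 220 + 8.4 = 228.4 → 228
  G: 20 + 0.24×(255−20) = 20 + 56.4 = 76.4 → 76
  B: 60 + 0.24×(255−60) = 60 + 46.8 = 106.8 → 107
After the tint: rgb(228, 76, 107) = #E44C6B.
Per channel, c → c + 0.24(128 − c):
  R: 228 + 0.24×(128−228) = 228 − 24 = 204 → 204
  G: 76 + 0.24×(128−76) = 76 + 12.48 = 88.48 → 88
  B: 107 + 5.04 = 112.04 → 112
rgb(204, 88, 112) = #CC5870.

#CC5870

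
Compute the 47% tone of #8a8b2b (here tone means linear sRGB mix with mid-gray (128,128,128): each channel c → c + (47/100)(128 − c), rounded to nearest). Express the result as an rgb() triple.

rgb(133, 134, 83)

#8a8b2b is rgb(138, 139, 43).
Lerp each channel 47% toward 128:
  R: 138 − 4.7 = 133.3 → 133
  G: 139 + 0.47×(128−139) = 139 − 5.17 = 133.83 → 134
  B: 43 + 0.47×(128−43) = 43 + 39.95 = 82.95 → 83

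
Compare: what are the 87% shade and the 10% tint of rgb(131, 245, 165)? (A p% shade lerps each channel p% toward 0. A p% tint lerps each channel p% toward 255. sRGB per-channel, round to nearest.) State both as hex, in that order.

#112015, #8FF6AE

87% shade:
  R: 131 + 0.87×(0−131) = 131 − 113.97 = 17.03 → 17
  G: 245 + 0.87×(0−245) = 245 − 213.15 = 31.85 → 32
  B: 165 + 0.87×(0−165) = 165 − 143.55 = 21.45 → 21
  → #112015
10% tint:
  R: 131 + 0.1×(255−131) = 131 + 12.4 = 143.4 → 143
  G: 245 + 1 = 246 → 246
  B: 165 + 0.1×(255−165) = 165 + 9 = 174 → 174
  → #8FF6AE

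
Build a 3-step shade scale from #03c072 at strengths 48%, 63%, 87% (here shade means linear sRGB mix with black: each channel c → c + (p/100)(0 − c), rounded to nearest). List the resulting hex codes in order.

#02643b, #01472a, #00190f

#03c072 is rgb(3, 192, 114).
48%: (3 − 1.44 = 1.56→2, 192 − 92.16 = 99.84→100, 114 − 54.72 = 59.28→59) → #02643b
63%: (3 − 1.89 = 1.11→1, 192 − 120.96 = 71.04→71, 114 − 71.82 = 42.18→42) → #01472a
87%: (3 − 2.61 = 0.39→0, 192 − 167.04 = 24.96→25, 114 − 99.18 = 14.82→15) → #00190f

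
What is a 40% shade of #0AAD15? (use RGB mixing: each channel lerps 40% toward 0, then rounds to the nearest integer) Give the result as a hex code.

#06680D

#0AAD15 is rgb(10, 173, 21).
Per channel, c → c + 0.4(0 − c):
  R: 10 + 0.4×(0−10) = 10 − 4 = 6 → 6
  G: 173 + 0.4×(0−173) = 173 − 69.2 = 103.8 → 104
  B: 21 − 8.4 = 12.6 → 13
rgb(6, 104, 13) = #06680D.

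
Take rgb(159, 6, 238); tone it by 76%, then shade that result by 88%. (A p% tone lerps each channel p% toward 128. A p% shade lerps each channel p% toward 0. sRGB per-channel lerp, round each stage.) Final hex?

Lerp each channel 76% toward 128:
  R: 159 + 0.76×(128−159) = 159 − 23.56 = 135.44 → 135
  G: 6 + 0.76×(128−6) = 6 + 92.72 = 98.72 → 99
  B: 238 + 0.76×(128−238) = 238 − 83.6 = 154.4 → 154
After the tone: rgb(135, 99, 154) = #87639A.
Per channel, c → c + 0.88(0 − c):
  R: 135 + 0.88×(0−135) = 135 − 118.8 = 16.2 → 16
  G: 99 + 0.88×(0−99) = 99 − 87.12 = 11.88 → 12
  B: 154 + 0.88×(0−154) = 154 − 135.52 = 18.48 → 18
rgb(16, 12, 18) = #100C12.

#100C12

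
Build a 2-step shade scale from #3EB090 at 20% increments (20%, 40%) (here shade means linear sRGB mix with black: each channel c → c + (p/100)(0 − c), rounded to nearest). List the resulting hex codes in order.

#328D73, #256A56

#3EB090 is rgb(62, 176, 144).
20%: (62 − 12.4 = 49.6→50, 176 − 35.2 = 140.8→141, 144 − 28.8 = 115.2→115) → #328D73
40%: (62 − 24.8 = 37.2→37, 176 − 70.4 = 105.6→106, 144 − 57.6 = 86.4→86) → #256A56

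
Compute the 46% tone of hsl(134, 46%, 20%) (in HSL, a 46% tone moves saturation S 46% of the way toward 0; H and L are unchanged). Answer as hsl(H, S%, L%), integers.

S moves 46% from 46 toward 0: 46 − 21.16 = 24.84 → 25.
H and L are unchanged.

hsl(134, 25%, 20%)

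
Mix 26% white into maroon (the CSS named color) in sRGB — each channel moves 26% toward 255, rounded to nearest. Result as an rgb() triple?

rgb(161, 66, 66)

CSS maroon is rgb(128, 0, 0).
Lerp each channel 26% toward 255:
  R: 128 + 0.26×(255−128) = 128 + 33.02 = 161.02 → 161
  G: 0 + 66.3 = 66.3 → 66
  B: 0 + 0.26×(255−0) = 0 + 66.3 = 66.3 → 66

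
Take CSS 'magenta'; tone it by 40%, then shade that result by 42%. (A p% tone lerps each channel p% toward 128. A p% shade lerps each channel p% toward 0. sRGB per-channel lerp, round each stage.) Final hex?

CSS magenta is rgb(255, 0, 255).
Lerp each channel 40% toward 128:
  R: 255 + 0.4×(128−255) = 255 − 50.8 = 204.2 → 204
  G: 0 + 51.2 = 51.2 → 51
  B: 255 − 50.8 = 204.2 → 204
After the tone: rgb(204, 51, 204) = #CC33CC.
A 42% shade moves each channel 42% toward 0:
  R: 204 + 0.42×(0−204) = 204 − 85.68 = 118.32 → 118
  G: 51 + 0.42×(0−51) = 51 − 21.42 = 29.58 → 30
  B: 204 + 0.42×(0−204) = 204 − 85.68 = 118.32 → 118
rgb(118, 30, 118) = #761E76.

#761E76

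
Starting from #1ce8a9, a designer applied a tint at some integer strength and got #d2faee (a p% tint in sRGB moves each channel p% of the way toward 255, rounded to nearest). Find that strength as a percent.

#1ce8a9 is rgb(28, 232, 169); #d2faee is rgb(210, 250, 238).
On the R channel (widest range): 210 ≈ 28 + (p/100)(255 − 28), so p ≈ 100×(210 − 28)/(255 − 28) = 18200/227 = 80.18.
p = 80 reproduces all three channels after rounding.

80%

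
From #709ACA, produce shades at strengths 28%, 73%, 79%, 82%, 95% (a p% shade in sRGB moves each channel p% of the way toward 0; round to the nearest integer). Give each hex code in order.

#709ACA is rgb(112, 154, 202).
28%: (112 − 31.36 = 80.64→81, 154 − 43.12 = 110.88→111, 202 − 56.56 = 145.44→145) → #516F91
73%: (112 − 81.76 = 30.24→30, 154 − 112.42 = 41.58→42, 202 − 147.46 = 54.54→55) → #1E2A37
79%: (112 − 88.48 = 23.52→24, 154 − 121.66 = 32.34→32, 202 − 159.58 = 42.42→42) → #18202A
82%: (112 − 91.84 = 20.16→20, 154 − 126.28 = 27.72→28, 202 − 165.64 = 36.36→36) → #141C24
95%: (112 − 106.4 = 5.6→6, 154 − 146.3 = 7.7→8, 202 − 191.9 = 10.1→10) → #06080A

#516F91, #1E2A37, #18202A, #141C24, #06080A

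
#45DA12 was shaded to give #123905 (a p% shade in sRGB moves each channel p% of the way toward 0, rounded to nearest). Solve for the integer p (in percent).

74%

#45DA12 is rgb(69, 218, 18); #123905 is rgb(18, 57, 5).
On the G channel (widest range): 57 ≈ 218 + (p/100)(0 − 218), so p ≈ 100×(57 − 218)/(0 − 218) = -16100/-218 = 73.85.
p = 74 reproduces all three channels after rounding.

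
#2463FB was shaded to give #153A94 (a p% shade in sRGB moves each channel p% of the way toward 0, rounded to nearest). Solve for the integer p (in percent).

41%

#2463FB is rgb(36, 99, 251); #153A94 is rgb(21, 58, 148).
On the B channel (widest range): 148 ≈ 251 + (p/100)(0 − 251), so p ≈ 100×(148 − 251)/(0 − 251) = -10300/-251 = 41.04.
p = 41 reproduces all three channels after rounding.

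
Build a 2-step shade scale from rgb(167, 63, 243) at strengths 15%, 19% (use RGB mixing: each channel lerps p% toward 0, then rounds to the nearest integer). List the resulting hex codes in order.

15%: (167 − 25.05 = 141.95→142, 63 − 9.45 = 53.55→54, 243 − 36.45 = 206.55→207) → #8e36cf
19%: (167 − 31.73 = 135.27→135, 63 − 11.97 = 51.03→51, 243 − 46.17 = 196.83→197) → #8733c5

#8e36cf, #8733c5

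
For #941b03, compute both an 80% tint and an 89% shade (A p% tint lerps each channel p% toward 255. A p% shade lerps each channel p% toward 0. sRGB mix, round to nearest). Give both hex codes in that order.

#941b03 is rgb(148, 27, 3).
80% tint:
  R: 148 + 0.8×(255−148) = 148 + 85.6 = 233.6 → 234
  G: 27 + 182.4 = 209.4 → 209
  B: 3 + 201.6 = 204.6 → 205
  → #ead1cd
89% shade:
  R: 148 + 0.89×(0−148) = 148 − 131.72 = 16.28 → 16
  G: 27 + 0.89×(0−27) = 27 − 24.03 = 2.97 → 3
  B: 3 − 2.67 = 0.33 → 0
  → #100300

#ead1cd, #100300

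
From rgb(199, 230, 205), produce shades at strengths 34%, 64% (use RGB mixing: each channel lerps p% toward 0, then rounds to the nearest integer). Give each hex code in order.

#839887, #48534A

34%: (199 − 67.66 = 131.34→131, 230 − 78.2 = 151.8→152, 205 − 69.7 = 135.3→135) → #839887
64%: (199 − 127.36 = 71.64→72, 230 − 147.2 = 82.8→83, 205 − 131.2 = 73.8→74) → #48534A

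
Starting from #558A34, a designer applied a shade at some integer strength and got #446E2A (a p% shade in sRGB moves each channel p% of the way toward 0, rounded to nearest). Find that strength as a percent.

#558A34 is rgb(85, 138, 52); #446E2A is rgb(68, 110, 42).
On the G channel (widest range): 110 ≈ 138 + (p/100)(0 − 138), so p ≈ 100×(110 − 138)/(0 − 138) = -2800/-138 = 20.29.
p = 20 reproduces all three channels after rounding.

20%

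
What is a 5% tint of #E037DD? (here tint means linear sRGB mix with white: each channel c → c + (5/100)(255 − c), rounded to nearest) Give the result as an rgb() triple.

#E037DD is rgb(224, 55, 221).
Per channel, c → c + 0.05(255 − c):
  R: 224 + 1.55 = 225.55 → 226
  G: 55 + 0.05×(255−55) = 55 + 10 = 65 → 65
  B: 221 + 0.05×(255−221) = 221 + 1.7 = 222.7 → 223

rgb(226, 65, 223)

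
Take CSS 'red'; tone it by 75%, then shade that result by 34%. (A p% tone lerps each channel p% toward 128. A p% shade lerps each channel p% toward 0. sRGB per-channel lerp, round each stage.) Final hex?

CSS red is rgb(255, 0, 0).
Per channel, c → c + 0.75(128 − c):
  R: 255 + 0.75×(128−255) = 255 − 95.25 = 159.75 → 160
  G: 0 + 96 = 96 → 96
  B: 0 + 96 = 96 → 96
After the tone: rgb(160, 96, 96) = #A06060.
Per channel, c → c + 0.34(0 − c):
  R: 160 + 0.34×(0−160) = 160 − 54.4 = 105.6 → 106
  G: 96 + 0.34×(0−96) = 96 − 32.64 = 63.36 → 63
  B: 96 − 32.64 = 63.36 → 63
rgb(106, 63, 63) = #6A3F3F.

#6A3F3F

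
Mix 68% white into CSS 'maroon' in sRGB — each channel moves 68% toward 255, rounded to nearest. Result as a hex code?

#d6adad

CSS maroon is rgb(128, 0, 0).
Lerp each channel 68% toward 255:
  R: 128 + 86.36 = 214.36 → 214
  G: 0 + 0.68×(255−0) = 0 + 173.4 = 173.4 → 173
  B: 0 + 173.4 = 173.4 → 173
rgb(214, 173, 173) = #d6adad.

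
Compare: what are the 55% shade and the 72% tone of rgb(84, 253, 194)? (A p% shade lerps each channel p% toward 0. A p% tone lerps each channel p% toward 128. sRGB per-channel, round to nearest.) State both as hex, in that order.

#267257, #74A392

55% shade:
  R: 84 − 46.2 = 37.8 → 38
  G: 253 + 0.55×(0−253) = 253 − 139.15 = 113.85 → 114
  B: 194 + 0.55×(0−194) = 194 − 106.7 = 87.3 → 87
  → #267257
72% tone:
  R: 84 + 31.68 = 115.68 → 116
  G: 253 − 90 = 163 → 163
  B: 194 − 47.52 = 146.48 → 146
  → #74A392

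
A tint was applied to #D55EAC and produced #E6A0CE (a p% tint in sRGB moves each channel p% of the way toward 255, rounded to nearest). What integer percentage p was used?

#D55EAC is rgb(213, 94, 172); #E6A0CE is rgb(230, 160, 206).
On the G channel (widest range): 160 ≈ 94 + (p/100)(255 − 94), so p ≈ 100×(160 − 94)/(255 − 94) = 6600/161 = 40.99.
p = 41 reproduces all three channels after rounding.

41%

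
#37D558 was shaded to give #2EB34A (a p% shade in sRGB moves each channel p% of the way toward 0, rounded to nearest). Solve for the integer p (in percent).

16%

#37D558 is rgb(55, 213, 88); #2EB34A is rgb(46, 179, 74).
On the G channel (widest range): 179 ≈ 213 + (p/100)(0 − 213), so p ≈ 100×(179 − 213)/(0 − 213) = -3400/-213 = 15.96.
p = 16 reproduces all three channels after rounding.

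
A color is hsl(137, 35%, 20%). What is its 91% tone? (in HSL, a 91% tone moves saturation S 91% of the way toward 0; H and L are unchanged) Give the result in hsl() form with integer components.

S moves 91% from 35 toward 0: 35 − 31.85 = 3.15 → 3.
H and L are unchanged.

hsl(137, 3%, 20%)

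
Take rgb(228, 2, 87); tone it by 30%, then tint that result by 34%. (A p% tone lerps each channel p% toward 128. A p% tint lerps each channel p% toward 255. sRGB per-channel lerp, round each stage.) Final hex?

#d97198

A 30% tone moves each channel 30% toward 128:
  R: 228 + 0.3×(128−228) = 228 − 30 = 198 → 198
  G: 2 + 0.3×(128−2) = 2 + 37.8 = 39.8 → 40
  B: 87 + 12.3 = 99.3 → 99
After the tone: rgb(198, 40, 99) = #c62863.
A 34% tint moves each channel 34% toward 255:
  R: 198 + 0.34×(255−198) = 198 + 19.38 = 217.38 → 217
  G: 40 + 0.34×(255−40) = 40 + 73.1 = 113.1 → 113
  B: 99 + 53.04 = 152.04 → 152
rgb(217, 113, 152) = #d97198.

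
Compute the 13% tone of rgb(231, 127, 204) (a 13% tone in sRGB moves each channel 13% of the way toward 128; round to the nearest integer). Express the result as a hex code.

Lerp each channel 13% toward 128:
  R: 231 − 13.39 = 217.61 → 218
  G: 127 + 0.13 = 127.13 → 127
  B: 204 + 0.13×(128−204) = 204 − 9.88 = 194.12 → 194
rgb(218, 127, 194) = #DA7FC2.

#DA7FC2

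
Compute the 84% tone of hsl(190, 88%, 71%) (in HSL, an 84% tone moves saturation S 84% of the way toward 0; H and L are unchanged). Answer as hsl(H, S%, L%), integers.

S moves 84% from 88 toward 0: 88 − 73.92 = 14.08 → 14.
H and L are unchanged.

hsl(190, 14%, 71%)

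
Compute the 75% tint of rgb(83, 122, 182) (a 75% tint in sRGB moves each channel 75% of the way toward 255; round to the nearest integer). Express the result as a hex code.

#D4DEED

A 75% tint moves each channel 75% toward 255:
  R: 83 + 0.75×(255−83) = 83 + 129 = 212 → 212
  G: 122 + 0.75×(255−122) = 122 + 99.75 = 221.75 → 222
  B: 182 + 54.75 = 236.75 → 237
rgb(212, 222, 237) = #D4DEED.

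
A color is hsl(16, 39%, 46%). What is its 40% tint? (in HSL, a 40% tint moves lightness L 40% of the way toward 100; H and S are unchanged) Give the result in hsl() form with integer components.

L moves 40% from 46 toward 100: 46 + 21.6 = 67.6 → 68.
H and S are unchanged.

hsl(16, 39%, 68%)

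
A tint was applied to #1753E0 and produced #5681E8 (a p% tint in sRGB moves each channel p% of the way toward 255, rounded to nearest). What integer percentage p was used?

27%

#1753E0 is rgb(23, 83, 224); #5681E8 is rgb(86, 129, 232).
On the R channel (widest range): 86 ≈ 23 + (p/100)(255 − 23), so p ≈ 100×(86 − 23)/(255 − 23) = 6300/232 = 27.16.
p = 27 reproduces all three channels after rounding.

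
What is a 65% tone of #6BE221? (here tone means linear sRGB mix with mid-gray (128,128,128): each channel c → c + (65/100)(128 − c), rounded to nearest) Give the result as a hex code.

#6BE221 is rgb(107, 226, 33).
Per channel, c → c + 0.65(128 − c):
  R: 107 + 0.65×(128−107) = 107 + 13.65 = 120.65 → 121
  G: 226 − 63.7 = 162.3 → 162
  B: 33 + 61.75 = 94.75 → 95
rgb(121, 162, 95) = #79A25F.

#79A25F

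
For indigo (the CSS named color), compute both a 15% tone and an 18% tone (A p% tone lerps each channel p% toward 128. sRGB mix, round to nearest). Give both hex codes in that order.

CSS indigo is rgb(75, 0, 130).
15% tone:
  R: 75 + 0.15×(128−75) = 75 + 7.95 = 82.95 → 83
  G: 0 + 19.2 = 19.2 → 19
  B: 130 − 0.3 = 129.7 → 130
  → #531382
18% tone:
  R: 75 + 0.18×(128−75) = 75 + 9.54 = 84.54 → 85
  G: 0 + 23.04 = 23.04 → 23
  B: 130 − 0.36 = 129.64 → 130
  → #551782

#531382, #551782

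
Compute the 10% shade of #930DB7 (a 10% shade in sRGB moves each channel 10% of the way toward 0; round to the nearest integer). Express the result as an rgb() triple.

rgb(132, 12, 165)

#930DB7 is rgb(147, 13, 183).
Per channel, c → c + 0.1(0 − c):
  R: 147 + 0.1×(0−147) = 147 − 14.7 = 132.3 → 132
  G: 13 − 1.3 = 11.7 → 12
  B: 183 + 0.1×(0−183) = 183 − 18.3 = 164.7 → 165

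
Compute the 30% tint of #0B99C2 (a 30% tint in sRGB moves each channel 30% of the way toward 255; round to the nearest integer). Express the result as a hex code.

#54B8D4

#0B99C2 is rgb(11, 153, 194).
Lerp each channel 30% toward 255:
  R: 11 + 0.3×(255−11) = 11 + 73.2 = 84.2 → 84
  G: 153 + 0.3×(255−153) = 153 + 30.6 = 183.6 → 184
  B: 194 + 18.3 = 212.3 → 212
rgb(84, 184, 212) = #54B8D4.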